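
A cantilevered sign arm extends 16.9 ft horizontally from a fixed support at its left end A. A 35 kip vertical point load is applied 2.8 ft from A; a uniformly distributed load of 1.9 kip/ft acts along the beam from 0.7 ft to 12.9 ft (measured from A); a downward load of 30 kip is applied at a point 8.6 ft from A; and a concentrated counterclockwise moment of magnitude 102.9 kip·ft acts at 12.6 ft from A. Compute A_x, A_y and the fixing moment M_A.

Resultant of the distributed load: 1.9 × 12.2 = 23.18 kip at 6.8 ft from A.
ΣF_x = 0: A_x = 0.
ΣF_y = 0: A_y − 35 − 1.9·12.2 − 30 = 0 → A_y = 88.18 kip.
ΣM about A: M_A − 35·2.8 − (1.9·12.2)·6.8 − 30·8.6 + 102.9 = 0 → M_A = 410.7 kip·ft.

A_x = 0, A_y = 88.18 kip, M_A = 410.7 kip·ft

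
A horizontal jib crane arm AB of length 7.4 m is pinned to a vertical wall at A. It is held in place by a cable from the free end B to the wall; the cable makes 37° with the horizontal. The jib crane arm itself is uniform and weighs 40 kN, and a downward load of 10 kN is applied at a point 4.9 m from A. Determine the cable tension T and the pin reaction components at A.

ΣM about A: T·sin37°·7.4 − 40·3.7 − 10·4.9 = 0 → T = 197/(7.4·0.601815) = 44.2356 ≈ 44.24 kN.
ΣF_x = 0: A_x − T·cos37° = 0 → A_x = 44.2356 × 0.798636 = 35.33 kN.
ΣF_y = 0: A_y + T·sin37° − 40 − 10 = 0 → A_y = 50 − 44.2356 × 0.601815 = 23.38 kN.

T = 44.24 kN, A_x = 35.33 kN, A_y = 23.38 kN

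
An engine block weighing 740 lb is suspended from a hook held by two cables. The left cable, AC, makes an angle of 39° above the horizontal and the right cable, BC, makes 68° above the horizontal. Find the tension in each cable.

ΣF_x = 0: −T_AC·cos39° + T_BC·cos68° = 0 → T_BC = 2.07457·T_AC.
ΣF_y = 0: T_AC·sin39° + T_BC·sin68° = 740.
Substitute: T_AC·(0.62932 + 2.07457·0.927184) = 740 → T_AC = 289.875 ≈ 289.9 lb.
Then T_BC = 2.07457 × 289.875 = 601.4 lb.

T_AC = 289.9 lb, T_BC = 601.4 lb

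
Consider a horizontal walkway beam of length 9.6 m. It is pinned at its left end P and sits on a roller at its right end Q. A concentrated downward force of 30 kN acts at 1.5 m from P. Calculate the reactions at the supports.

ΣM about P: Q_y·9.6 − 30·1.5 = 0 → Q_y = 45/9.6 = 4.6875 ≈ 4.688 kN.
ΣF_y = 0: P_y + 4.6875 − 30 = 0 → P_y = 25.31 kN.
ΣF_x = 0: no horizontal applied forces, so P_x = 0.

P_x = 0, P_y = 25.31 kN, Q_y = 4.688 kN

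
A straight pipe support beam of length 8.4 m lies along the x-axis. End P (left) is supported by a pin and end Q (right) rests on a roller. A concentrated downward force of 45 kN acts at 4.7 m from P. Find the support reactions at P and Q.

Taking moments about P: Q_y·8.4 − 45·4.7 = 0 → Q_y = 211.5/8.4 = 25.1786 ≈ 25.18 kN.
ΣF_y = 0: P_y + 25.1786 − 45 = 0 → P_y = 19.82 kN.
ΣF_x = 0: no horizontal applied forces, so P_x = 0.

P_x = 0, P_y = 19.82 kN, Q_y = 25.18 kN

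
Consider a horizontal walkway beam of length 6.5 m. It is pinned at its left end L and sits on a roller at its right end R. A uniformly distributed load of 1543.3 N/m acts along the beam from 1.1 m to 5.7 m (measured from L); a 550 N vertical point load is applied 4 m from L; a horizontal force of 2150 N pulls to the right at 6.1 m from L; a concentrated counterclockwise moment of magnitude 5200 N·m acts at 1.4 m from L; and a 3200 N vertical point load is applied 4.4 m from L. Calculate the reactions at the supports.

L_x = -2150 N, L_y = 5431 N, R_y = 5418 N

Resultant of the distributed load: 1543.3 × 4.6 = 7099.18 N at 3.4 m from L.
Taking moments about L: R_y·6.5 − (1543.3·4.6)·3.4 − 550·4 + 5200 − 3200·4.4 = 0 → R_y = 35217.212/6.5 = 5418.03 ≈ 5418 N.
ΣF_y = 0: L_y + 5418.03 − 1543.3·4.6 − 550 − 3200 = 0 → L_y = 5431 N.
ΣF_x = 0: L_x + 2150 = 0 → L_x = -2150 N.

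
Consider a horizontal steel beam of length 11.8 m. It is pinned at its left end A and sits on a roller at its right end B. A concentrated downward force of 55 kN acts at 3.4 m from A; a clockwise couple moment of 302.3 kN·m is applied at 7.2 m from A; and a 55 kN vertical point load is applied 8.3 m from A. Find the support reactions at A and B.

A_x = 0, A_y = 29.85 kN, B_y = 80.15 kN

ΣM about A: B_y·11.8 − 55·3.4 − 302.3 − 55·8.3 = 0 → B_y = 945.8/11.8 = 80.1525 ≈ 80.15 kN.
ΣF_y = 0: A_y + 80.1525 − 55 − 55 = 0 → A_y = 29.85 kN.
ΣF_x = 0: no horizontal applied forces, so A_x = 0.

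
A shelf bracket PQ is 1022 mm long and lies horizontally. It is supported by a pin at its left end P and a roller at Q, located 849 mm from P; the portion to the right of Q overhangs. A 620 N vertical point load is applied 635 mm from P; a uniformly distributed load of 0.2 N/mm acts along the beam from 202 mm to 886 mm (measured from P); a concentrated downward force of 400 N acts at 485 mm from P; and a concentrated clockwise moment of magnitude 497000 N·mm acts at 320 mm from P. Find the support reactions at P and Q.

P_x = 0, P_y = -208.5 N, Q_y = 1365 N

Resultant of the distributed load: 0.2 × 684 = 136.8 N at 544 mm from P.
ΣM about P: Q_y·849 − 620·635 − (0.2·684)·544 − 400·485 − 497000 = 0 → Q_y = 1159119.2/849 = 1365.28 ≈ 1365 N.
ΣF_y = 0: P_y + 1365.28 − 620 − 0.2·684 − 400 = 0 → P_y = -208.5 N.
ΣF_x = 0: no horizontal applied forces, so P_x = 0.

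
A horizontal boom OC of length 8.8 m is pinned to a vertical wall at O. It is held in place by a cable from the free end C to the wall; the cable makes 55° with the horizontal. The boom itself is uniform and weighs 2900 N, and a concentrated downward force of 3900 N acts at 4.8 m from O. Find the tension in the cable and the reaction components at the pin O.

T = 4367 N, O_x = 2505 N, O_y = 3223 N

ΣM about O: T·sin55°·8.8 − 2900·4.4 − 3900·4.8 = 0 → T = 31480/(8.8·0.819152) = 4367.04 ≈ 4367 N.
ΣF_x = 0: O_x − T·cos55° = 0 → O_x = 4367.04 × 0.573576 = 2505 N.
ΣF_y = 0: O_y + T·sin55° − 2900 − 3900 = 0 → O_y = 6800 − 4367.04 × 0.819152 = 3223 N.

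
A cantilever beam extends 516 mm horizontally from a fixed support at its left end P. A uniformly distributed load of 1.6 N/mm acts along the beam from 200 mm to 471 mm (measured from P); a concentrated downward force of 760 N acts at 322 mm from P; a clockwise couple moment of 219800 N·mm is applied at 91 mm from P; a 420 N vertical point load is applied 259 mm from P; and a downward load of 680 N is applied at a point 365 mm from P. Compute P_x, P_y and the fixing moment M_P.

Resultant of the distributed load: 1.6 × 271 = 433.6 N at 335.5 mm from P.
ΣF_x = 0: P_x = 0.
ΣF_y = 0: P_y − 1.6·271 − 760 − 420 − 680 = 0 → P_y = 2294 N.
ΣM about P: M_P − (1.6·271)·335.5 − 760·322 − 219800 − 420·259 − 680·365 = 0 → M_P = 967000 N·mm.

P_x = 0, P_y = 2294 N, M_P = 967000 N·mm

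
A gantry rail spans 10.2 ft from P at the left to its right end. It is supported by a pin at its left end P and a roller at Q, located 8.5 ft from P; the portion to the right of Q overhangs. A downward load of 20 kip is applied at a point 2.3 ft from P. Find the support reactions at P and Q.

P_x = 0, P_y = 14.59 kip, Q_y = 5.412 kip

Moments about P: Q_y·8.5 − 20·2.3 = 0 → Q_y = 46/8.5 = 5.41176 ≈ 5.412 kip.
ΣF_y = 0: P_y + 5.41176 − 20 = 0 → P_y = 14.59 kip.
ΣF_x = 0: no horizontal applied forces, so P_x = 0.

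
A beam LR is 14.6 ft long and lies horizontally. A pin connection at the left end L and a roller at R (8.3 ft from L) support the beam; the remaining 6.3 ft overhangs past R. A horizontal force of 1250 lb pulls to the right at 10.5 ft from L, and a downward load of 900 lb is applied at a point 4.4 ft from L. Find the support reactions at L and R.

L_x = -1250 lb, L_y = 422.9 lb, R_y = 477.1 lb

Moments about L: R_y·8.3 − 900·4.4 = 0 → R_y = 3960/8.3 = 477.108 ≈ 477.1 lb.
ΣF_y = 0: L_y + 477.108 − 900 = 0 → L_y = 422.9 lb.
ΣF_x = 0: L_x + 1250 = 0 → L_x = -1250 lb.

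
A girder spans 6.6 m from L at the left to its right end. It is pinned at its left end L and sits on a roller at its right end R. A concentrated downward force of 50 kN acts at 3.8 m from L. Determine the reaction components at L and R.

L_x = 0, L_y = 21.21 kN, R_y = 28.79 kN

Taking moments about L: R_y·6.6 − 50·3.8 = 0 → R_y = 190/6.6 = 28.7879 ≈ 28.79 kN.
ΣF_y = 0: L_y + 28.7879 − 50 = 0 → L_y = 21.21 kN.
ΣF_x = 0: no horizontal applied forces, so L_x = 0.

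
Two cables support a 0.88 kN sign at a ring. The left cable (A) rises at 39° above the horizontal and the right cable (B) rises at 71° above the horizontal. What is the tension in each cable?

ΣF_x = 0: −T_A·cos39° + T_B·cos71° = 0 → T_B = 2.38705·T_A.
ΣF_y = 0: T_A·sin39° + T_B·sin71° = 0.88.
Substitute: T_A·(0.62932 + 2.38705·0.945519) = 0.88 → T_A = 0.304886 ≈ 0.3049 kN.
Then T_B = 2.38705 × 0.304886 = 0.7278 kN.

T_A = 0.3049 kN, T_B = 0.7278 kN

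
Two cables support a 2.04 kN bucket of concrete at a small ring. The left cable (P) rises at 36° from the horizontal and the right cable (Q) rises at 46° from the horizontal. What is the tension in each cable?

ΣF_x = 0: −T_P·cos36° + T_Q·cos46° = 0 → T_Q = 1.16463·T_P.
ΣF_y = 0: T_P·sin36° + T_Q·sin46° = 2.04.
Substitute: T_P·(0.587785 + 1.16463·0.71934) = 2.04 → T_P = 1.43103 ≈ 1.431 kN.
Then T_Q = 1.16463 × 1.43103 = 1.667 kN.

T_P = 1.431 kN, T_Q = 1.667 kN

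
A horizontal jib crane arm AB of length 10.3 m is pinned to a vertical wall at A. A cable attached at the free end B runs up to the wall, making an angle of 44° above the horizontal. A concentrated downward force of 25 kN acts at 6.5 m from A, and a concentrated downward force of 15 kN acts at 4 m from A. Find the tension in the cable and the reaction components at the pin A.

ΣM about A: T·sin44°·10.3 − 25·6.5 − 15·4 = 0 → T = 222.5/(10.3·0.694658) = 31.0972 ≈ 31.10 kN.
ΣF_x = 0: A_x − T·cos44° = 0 → A_x = 31.0972 × 0.71934 = 22.37 kN.
ΣF_y = 0: A_y + T·sin44° − 25 − 15 = 0 → A_y = 40 − 31.0972 × 0.694658 = 18.40 kN.

T = 31.10 kN, A_x = 22.37 kN, A_y = 18.40 kN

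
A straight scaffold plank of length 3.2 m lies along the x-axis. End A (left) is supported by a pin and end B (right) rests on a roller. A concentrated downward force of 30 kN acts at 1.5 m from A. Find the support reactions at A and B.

A_x = 0, A_y = 15.94 kN, B_y = 14.06 kN

ΣM about A: B_y·3.2 − 30·1.5 = 0 → B_y = 45/3.2 = 14.0625 ≈ 14.06 kN.
ΣF_y = 0: A_y + 14.0625 − 30 = 0 → A_y = 15.94 kN.
ΣF_x = 0: no horizontal applied forces, so A_x = 0.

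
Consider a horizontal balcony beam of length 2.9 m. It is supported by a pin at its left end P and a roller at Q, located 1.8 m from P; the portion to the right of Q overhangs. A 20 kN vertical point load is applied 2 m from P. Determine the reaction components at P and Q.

P_x = 0, P_y = -2.222 kN, Q_y = 22.22 kN

Moments about P: Q_y·1.8 − 20·2 = 0 → Q_y = 40/1.8 = 22.2222 ≈ 22.22 kN.
ΣF_y = 0: P_y + 22.2222 − 20 = 0 → P_y = -2.222 kN.
ΣF_x = 0: no horizontal applied forces, so P_x = 0.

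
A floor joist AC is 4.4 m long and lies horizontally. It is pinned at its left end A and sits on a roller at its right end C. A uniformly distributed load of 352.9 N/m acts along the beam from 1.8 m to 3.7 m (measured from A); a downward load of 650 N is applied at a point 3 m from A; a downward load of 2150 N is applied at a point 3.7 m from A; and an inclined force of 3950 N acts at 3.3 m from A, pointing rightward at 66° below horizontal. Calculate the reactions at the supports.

A_x = -1607 N, A_y = 1702 N, C_y = 5377 N

Resultant of the distributed load: 352.9 × 1.9 = 670.51 N at 2.75 m from A.
Moments about A: C_y·4.4 − (352.9·1.9)·2.75 − 650·3 − 2150·3.7 − 3950·sin66°·3.3 = 0 → C_y = 23657/4.4 = 5376.59 ≈ 5377 N.
ΣF_y = 0: A_y + 5376.59 − 352.9·1.9 − 650 − 2150 − 3950·sin66° = 0 → A_y = 1702 N.
ΣF_x = 0: A_x + 3950·cos66° = 0 → A_x = -1607 N.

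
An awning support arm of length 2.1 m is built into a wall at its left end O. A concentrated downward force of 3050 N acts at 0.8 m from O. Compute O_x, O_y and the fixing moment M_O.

O_x = 0, O_y = 3050 N, M_O = 2440 N·m

ΣF_x = 0: O_x = 0.
ΣF_y = 0: O_y − 3050 = 0 → O_y = 3050 N.
ΣM about O: M_O − 3050·0.8 = 0 → M_O = 2440 N·m.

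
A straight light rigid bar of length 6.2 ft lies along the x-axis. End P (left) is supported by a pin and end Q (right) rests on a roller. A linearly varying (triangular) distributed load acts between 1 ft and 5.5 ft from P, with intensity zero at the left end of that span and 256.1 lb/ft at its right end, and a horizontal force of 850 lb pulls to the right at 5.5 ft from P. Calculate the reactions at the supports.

P_x = -850.0 lb, P_y = 204.5 lb, Q_y = 371.8 lb

Resultant of the triangular load: ½ × 256.1 × 4.5 = 576.225 lb, acting at 4 ft from P (one-third of the span from the peak).
Moments about P: Q_y·6.2 − (½·256.1·4.5)·4 = 0 → Q_y = 2304.9/6.2 = 371.758 ≈ 371.8 lb.
ΣF_y = 0: P_y + 371.758 − ½·256.1·4.5 = 0 → P_y = 204.5 lb.
ΣF_x = 0: P_x + 850 = 0 → P_x = -850.0 lb.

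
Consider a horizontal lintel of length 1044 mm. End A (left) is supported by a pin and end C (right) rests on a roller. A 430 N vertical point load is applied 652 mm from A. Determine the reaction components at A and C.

Taking moments about A: C_y·1044 − 430·652 = 0 → C_y = 280360/1044 = 268.544 ≈ 268.5 N.
ΣF_y = 0: A_y + 268.544 − 430 = 0 → A_y = 161.5 N.
ΣF_x = 0: no horizontal applied forces, so A_x = 0.

A_x = 0, A_y = 161.5 N, C_y = 268.5 N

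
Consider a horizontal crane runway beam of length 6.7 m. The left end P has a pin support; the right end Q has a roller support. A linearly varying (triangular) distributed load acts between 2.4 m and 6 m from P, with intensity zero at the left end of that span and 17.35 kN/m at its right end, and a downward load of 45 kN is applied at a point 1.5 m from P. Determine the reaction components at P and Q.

Resultant of the triangular load: ½ × 17.35 × 3.6 = 31.23 kN, acting at 4.8 m from P (one-third of the span from the peak).
Moments about P: Q_y·6.7 − (½·17.35·3.6)·4.8 − 45·1.5 = 0 → Q_y = 217.404/6.7 = 32.4484 ≈ 32.45 kN.
ΣF_y = 0: P_y + 32.4484 − ½·17.35·3.6 − 45 = 0 → P_y = 43.78 kN.
ΣF_x = 0: no horizontal applied forces, so P_x = 0.

P_x = 0, P_y = 43.78 kN, Q_y = 32.45 kN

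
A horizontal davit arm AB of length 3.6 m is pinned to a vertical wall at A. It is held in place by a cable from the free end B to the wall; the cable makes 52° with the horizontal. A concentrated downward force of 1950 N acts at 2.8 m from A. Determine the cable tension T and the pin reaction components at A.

ΣM about A: T·sin52°·3.6 − 1950·2.8 = 0 → T = 5460/(3.6·0.788011) = 1924.68 ≈ 1925 N.
ΣF_x = 0: A_x − T·cos52° = 0 → A_x = 1924.68 × 0.615661 = 1185 N.
ΣF_y = 0: A_y + T·sin52° − 1950 = 0 → A_y = 1950 − 1924.68 × 0.788011 = 433.3 N.

T = 1925 N, A_x = 1185 N, A_y = 433.3 N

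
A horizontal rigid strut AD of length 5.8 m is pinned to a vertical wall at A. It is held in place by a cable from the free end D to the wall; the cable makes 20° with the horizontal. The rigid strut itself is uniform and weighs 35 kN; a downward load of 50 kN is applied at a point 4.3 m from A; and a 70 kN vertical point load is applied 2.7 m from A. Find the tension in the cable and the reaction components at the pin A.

T = 254.8 kN, A_x = 239.5 kN, A_y = 67.84 kN

ΣM about A: T·sin20°·5.8 − 35·2.9 − 50·4.3 − 70·2.7 = 0 → T = 505.5/(5.8·0.34202) = 254.825 ≈ 254.8 kN.
ΣF_x = 0: A_x − T·cos20° = 0 → A_x = 254.825 × 0.939693 = 239.5 kN.
ΣF_y = 0: A_y + T·sin20° − 35 − 50 − 70 = 0 → A_y = 155 − 254.825 × 0.34202 = 67.84 kN.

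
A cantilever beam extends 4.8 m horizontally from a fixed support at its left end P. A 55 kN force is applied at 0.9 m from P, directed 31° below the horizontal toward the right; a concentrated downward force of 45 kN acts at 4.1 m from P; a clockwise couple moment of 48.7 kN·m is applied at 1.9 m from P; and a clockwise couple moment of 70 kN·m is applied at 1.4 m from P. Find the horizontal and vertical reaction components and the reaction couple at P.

ΣF_x = 0: P_x + 55·cos31° = 0 → P_x = -47.14 kN.
ΣF_y = 0: P_y − 55·sin31° − 45 = 0 → P_y = 73.33 kN.
ΣM about P: M_P − 55·sin31°·0.9 − 45·4.1 − 48.7 − 70 = 0 → M_P = 328.7 kN·m.

P_x = -47.14 kN, P_y = 73.33 kN, M_P = 328.7 kN·m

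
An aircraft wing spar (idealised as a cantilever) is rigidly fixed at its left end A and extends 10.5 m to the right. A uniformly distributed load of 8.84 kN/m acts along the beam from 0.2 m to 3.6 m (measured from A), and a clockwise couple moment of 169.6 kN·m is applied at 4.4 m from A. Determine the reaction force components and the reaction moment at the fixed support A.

A_x = 0, A_y = 30.06 kN, M_A = 226.7 kN·m

Resultant of the distributed load: 8.84 × 3.4 = 30.056 kN at 1.9 m from A.
ΣF_x = 0: A_x = 0.
ΣF_y = 0: A_y − 8.84·3.4 = 0 → A_y = 30.06 kN.
ΣM about A: M_A − (8.84·3.4)·1.9 − 169.6 = 0 → M_A = 226.7 kN·m.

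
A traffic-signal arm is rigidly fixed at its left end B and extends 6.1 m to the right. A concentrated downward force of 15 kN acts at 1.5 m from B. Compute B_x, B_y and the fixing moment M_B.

B_x = 0, B_y = 15.00 kN, M_B = 22.50 kN·m

ΣF_x = 0: B_x = 0.
ΣF_y = 0: B_y − 15 = 0 → B_y = 15.00 kN.
ΣM about B: M_B − 15·1.5 = 0 → M_B = 22.50 kN·m.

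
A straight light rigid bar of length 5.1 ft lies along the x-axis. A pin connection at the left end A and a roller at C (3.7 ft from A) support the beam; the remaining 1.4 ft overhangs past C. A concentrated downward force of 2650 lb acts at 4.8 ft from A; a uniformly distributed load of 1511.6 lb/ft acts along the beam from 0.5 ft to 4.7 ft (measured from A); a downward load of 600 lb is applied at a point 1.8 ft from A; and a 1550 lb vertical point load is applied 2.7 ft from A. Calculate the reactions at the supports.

Resultant of the distributed load: 1511.6 × 4.2 = 6348.72 lb at 2.6 ft from A.
Taking moments about A: C_y·3.7 − 2650·4.8 − (1511.6·4.2)·2.6 − 600·1.8 − 1550·2.7 = 0 → C_y = 34491.672/3.7 = 9322.07 ≈ 9322 lb.
ΣF_y = 0: A_y + 9322.07 − 2650 − 1511.6·4.2 − 600 − 1550 = 0 → A_y = 1827 lb.
ΣF_x = 0: no horizontal applied forces, so A_x = 0.

A_x = 0, A_y = 1827 lb, C_y = 9322 lb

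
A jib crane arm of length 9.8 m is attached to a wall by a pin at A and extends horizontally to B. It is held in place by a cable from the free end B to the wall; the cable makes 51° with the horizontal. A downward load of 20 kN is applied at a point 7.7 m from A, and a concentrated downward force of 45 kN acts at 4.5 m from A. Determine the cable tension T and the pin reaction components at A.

T = 46.81 kN, A_x = 29.46 kN, A_y = 28.62 kN

ΣM about A: T·sin51°·9.8 − 20·7.7 − 45·4.5 = 0 → T = 356.5/(9.8·0.777146) = 46.8092 ≈ 46.81 kN.
ΣF_x = 0: A_x − T·cos51° = 0 → A_x = 46.8092 × 0.62932 = 29.46 kN.
ΣF_y = 0: A_y + T·sin51° − 20 − 45 = 0 → A_y = 65 − 46.8092 × 0.777146 = 28.62 kN.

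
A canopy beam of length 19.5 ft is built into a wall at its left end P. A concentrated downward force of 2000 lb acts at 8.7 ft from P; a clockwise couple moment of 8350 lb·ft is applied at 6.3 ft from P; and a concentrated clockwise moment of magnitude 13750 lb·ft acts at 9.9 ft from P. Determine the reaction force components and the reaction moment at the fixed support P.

ΣF_x = 0: P_x = 0.
ΣF_y = 0: P_y − 2000 = 0 → P_y = 2000 lb.
ΣM about P: M_P − 2000·8.7 − 8350 − 13750 = 0 → M_P = 39500 lb·ft.

P_x = 0, P_y = 2000 lb, M_P = 39500 lb·ft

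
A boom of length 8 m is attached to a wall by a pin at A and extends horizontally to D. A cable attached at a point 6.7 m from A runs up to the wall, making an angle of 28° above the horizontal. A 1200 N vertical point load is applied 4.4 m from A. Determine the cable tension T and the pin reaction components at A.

ΣM about A: T·sin28°·6.7 − 1200·4.4 = 0 → T = 5280/(6.7·0.469472) = 1678.61 ≈ 1679 N.
ΣF_x = 0: A_x − T·cos28° = 0 → A_x = 1678.61 × 0.882948 = 1482 N.
ΣF_y = 0: A_y + T·sin28° − 1200 = 0 → A_y = 1200 − 1678.61 × 0.469472 = 411.9 N.

T = 1679 N, A_x = 1482 N, A_y = 411.9 N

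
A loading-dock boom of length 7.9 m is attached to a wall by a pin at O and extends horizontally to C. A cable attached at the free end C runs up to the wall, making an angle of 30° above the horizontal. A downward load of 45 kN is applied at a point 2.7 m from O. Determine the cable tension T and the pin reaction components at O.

ΣM about O: T·sin30°·7.9 − 45·2.7 = 0 → T = 121.5/(7.9·0.5) = 30.7595 ≈ 30.76 kN.
ΣF_x = 0: O_x − T·cos30° = 0 → O_x = 30.7595 × 0.866025 = 26.64 kN.
ΣF_y = 0: O_y + T·sin30° − 45 = 0 → O_y = 45 − 30.7595 × 0.5 = 29.62 kN.

T = 30.76 kN, O_x = 26.64 kN, O_y = 29.62 kN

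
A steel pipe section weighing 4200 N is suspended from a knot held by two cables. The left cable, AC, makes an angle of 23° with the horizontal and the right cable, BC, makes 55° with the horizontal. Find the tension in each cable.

ΣF_x = 0: −T_AC·cos23° + T_BC·cos55° = 0 → T_BC = 1.60485·T_AC.
ΣF_y = 0: T_AC·sin23° + T_BC·sin55° = 4200.
Substitute: T_AC·(0.390731 + 1.60485·0.819152) = 4200 → T_AC = 2462.84 ≈ 2463 N.
Then T_BC = 1.60485 × 2462.84 = 3952 N.

T_AC = 2463 N, T_BC = 3952 N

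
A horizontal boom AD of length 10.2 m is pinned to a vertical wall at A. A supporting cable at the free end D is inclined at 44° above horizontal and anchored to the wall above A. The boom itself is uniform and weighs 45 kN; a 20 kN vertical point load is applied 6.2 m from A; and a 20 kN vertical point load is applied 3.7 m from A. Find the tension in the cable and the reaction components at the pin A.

ΣM about A: T·sin44°·10.2 − 45·5.1 − 20·6.2 − 20·3.7 = 0 → T = 427.5/(10.2·0.694658) = 60.3344 ≈ 60.33 kN.
ΣF_x = 0: A_x − T·cos44° = 0 → A_x = 60.3344 × 0.71934 = 43.40 kN.
ΣF_y = 0: A_y + T·sin44° − 45 − 20 − 20 = 0 → A_y = 85 − 60.3344 × 0.694658 = 43.09 kN.

T = 60.33 kN, A_x = 43.40 kN, A_y = 43.09 kN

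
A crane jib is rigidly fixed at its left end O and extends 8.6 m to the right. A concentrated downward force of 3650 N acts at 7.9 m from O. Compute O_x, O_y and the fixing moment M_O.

O_x = 0, O_y = 3650 N, M_O = 28840 N·m

ΣF_x = 0: O_x = 0.
ΣF_y = 0: O_y − 3650 = 0 → O_y = 3650 N.
ΣM about O: M_O − 3650·7.9 = 0 → M_O = 28840 N·m.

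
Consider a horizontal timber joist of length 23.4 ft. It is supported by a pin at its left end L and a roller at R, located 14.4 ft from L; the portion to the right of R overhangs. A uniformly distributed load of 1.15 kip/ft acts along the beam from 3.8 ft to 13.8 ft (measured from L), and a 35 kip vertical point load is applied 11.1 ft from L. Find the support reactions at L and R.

Resultant of the distributed load: 1.15 × 10 = 11.5 kip at 8.8 ft from L.
Taking moments about L: R_y·14.4 − (1.15·10)·8.8 − 35·11.1 = 0 → R_y = 489.7/14.4 = 34.0069 ≈ 34.01 kip.
ΣF_y = 0: L_y + 34.0069 − 1.15·10 − 35 = 0 → L_y = 12.49 kip.
ΣF_x = 0: no horizontal applied forces, so L_x = 0.

L_x = 0, L_y = 12.49 kip, R_y = 34.01 kip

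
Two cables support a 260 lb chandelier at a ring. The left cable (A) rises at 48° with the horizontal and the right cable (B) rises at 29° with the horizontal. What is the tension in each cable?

ΣF_x = 0: −T_A·cos48° + T_B·cos29° = 0 → T_B = 0.765053·T_A.
ΣF_y = 0: T_A·sin48° + T_B·sin29° = 260.
Substitute: T_A·(0.743145 + 0.765053·0.48481) = 260 → T_A = 233.383 ≈ 233.4 lb.
Then T_B = 0.765053 × 233.383 = 178.6 lb.

T_A = 233.4 lb, T_B = 178.6 lb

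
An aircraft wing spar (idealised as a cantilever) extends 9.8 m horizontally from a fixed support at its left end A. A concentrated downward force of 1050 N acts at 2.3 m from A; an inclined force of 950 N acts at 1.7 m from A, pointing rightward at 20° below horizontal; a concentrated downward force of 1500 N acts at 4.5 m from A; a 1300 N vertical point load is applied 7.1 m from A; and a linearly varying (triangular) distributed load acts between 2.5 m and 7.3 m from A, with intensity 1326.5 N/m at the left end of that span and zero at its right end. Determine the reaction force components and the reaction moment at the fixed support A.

Resultant of the triangular load: ½ × 1326.5 × 4.8 = 3183.6 N, acting at 4.1 m from A (one-third of the span from the peak).
ΣF_x = 0: A_x + 950·cos20° = 0 → A_x = -892.7 N.
ΣF_y = 0: A_y − 1050 − 950·sin20° − 1500 − 1300 − ½·1326.5·4.8 = 0 → A_y = 7359 N.
ΣM about A: M_A − 1050·2.3 − 950·sin20°·1.7 − 1500·4.5 − 1300·7.1 − (½·1326.5·4.8)·4.1 = 0 → M_A = 32000 N·m.

A_x = -892.7 N, A_y = 7359 N, M_A = 32000 N·m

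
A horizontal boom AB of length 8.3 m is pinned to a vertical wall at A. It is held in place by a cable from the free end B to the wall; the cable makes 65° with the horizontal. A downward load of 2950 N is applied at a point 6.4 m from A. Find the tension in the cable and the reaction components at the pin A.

ΣM about A: T·sin65°·8.3 − 2950·6.4 = 0 → T = 18880/(8.3·0.906308) = 2509.85 ≈ 2510 N.
ΣF_x = 0: A_x − T·cos65° = 0 → A_x = 2509.85 × 0.422618 = 1061 N.
ΣF_y = 0: A_y + T·sin65° − 2950 = 0 → A_y = 2950 − 2509.85 × 0.906308 = 675.3 N.

T = 2510 N, A_x = 1061 N, A_y = 675.3 N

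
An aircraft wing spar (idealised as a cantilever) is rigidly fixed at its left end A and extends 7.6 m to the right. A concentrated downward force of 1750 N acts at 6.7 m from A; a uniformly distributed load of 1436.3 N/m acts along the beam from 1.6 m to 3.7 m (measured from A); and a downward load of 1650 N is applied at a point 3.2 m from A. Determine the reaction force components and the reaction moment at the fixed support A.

A_x = 0, A_y = 6416 N, M_A = 25000 N·m

Resultant of the distributed load: 1436.3 × 2.1 = 3016.23 N at 2.65 m from A.
ΣF_x = 0: A_x = 0.
ΣF_y = 0: A_y − 1750 − 1436.3·2.1 − 1650 = 0 → A_y = 6416 N.
ΣM about A: M_A − 1750·6.7 − (1436.3·2.1)·2.65 − 1650·3.2 = 0 → M_A = 25000 N·m.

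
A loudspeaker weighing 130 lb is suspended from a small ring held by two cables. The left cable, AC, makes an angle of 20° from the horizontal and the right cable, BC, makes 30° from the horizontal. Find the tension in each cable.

T_AC = 147.0 lb, T_BC = 159.5 lb

ΣF_x = 0: −T_AC·cos20° + T_BC·cos30° = 0 → T_BC = 1.08506·T_AC.
ΣF_y = 0: T_AC·sin20° + T_BC·sin30° = 130.
Substitute: T_AC·(0.34202 + 1.08506·0.5) = 130 → T_AC = 146.967 ≈ 147.0 lb.
Then T_BC = 1.08506 × 146.967 = 159.5 lb.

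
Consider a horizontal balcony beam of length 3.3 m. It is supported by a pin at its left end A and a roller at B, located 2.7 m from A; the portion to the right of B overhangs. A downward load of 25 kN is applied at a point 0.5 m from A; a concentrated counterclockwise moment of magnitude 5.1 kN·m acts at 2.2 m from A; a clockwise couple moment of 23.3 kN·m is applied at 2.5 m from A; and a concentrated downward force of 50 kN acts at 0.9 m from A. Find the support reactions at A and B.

Moments about A: B_y·2.7 − 25·0.5 + 5.1 − 23.3 − 50·0.9 = 0 → B_y = 75.7/2.7 = 28.037 ≈ 28.04 kN.
ΣF_y = 0: A_y + 28.037 − 25 − 50 = 0 → A_y = 46.96 kN.
ΣF_x = 0: no horizontal applied forces, so A_x = 0.

A_x = 0, A_y = 46.96 kN, B_y = 28.04 kN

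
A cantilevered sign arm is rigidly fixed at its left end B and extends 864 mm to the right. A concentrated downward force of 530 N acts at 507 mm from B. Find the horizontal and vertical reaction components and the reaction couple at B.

ΣF_x = 0: B_x = 0.
ΣF_y = 0: B_y − 530 = 0 → B_y = 530.0 N.
ΣM about B: M_B − 530·507 = 0 → M_B = 268700 N·mm.

B_x = 0, B_y = 530.0 N, M_B = 268700 N·mm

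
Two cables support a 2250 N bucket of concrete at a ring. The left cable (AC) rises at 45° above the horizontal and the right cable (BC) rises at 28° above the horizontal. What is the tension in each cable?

ΣF_x = 0: −T_AC·cos45° + T_BC·cos28° = 0 → T_BC = 0.800848·T_AC.
ΣF_y = 0: T_AC·sin45° + T_BC·sin28° = 2250.
Substitute: T_AC·(0.707107 + 0.800848·0.469472) = 2250 → T_AC = 2077.4 ≈ 2077 N.
Then T_BC = 0.800848 × 2077.4 = 1664 N.

T_AC = 2077 N, T_BC = 1664 N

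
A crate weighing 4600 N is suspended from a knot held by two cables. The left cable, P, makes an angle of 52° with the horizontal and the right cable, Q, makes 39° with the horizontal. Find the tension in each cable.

ΣF_x = 0: −T_P·cos52° + T_Q·cos39° = 0 → T_Q = 0.792208·T_P.
ΣF_y = 0: T_P·sin52° + T_Q·sin39° = 4600.
Substitute: T_P·(0.788011 + 0.792208·0.62932) = 4600 → T_P = 3575.42 ≈ 3575 N.
Then T_Q = 0.792208 × 3575.42 = 2832 N.

T_P = 3575 N, T_Q = 2832 N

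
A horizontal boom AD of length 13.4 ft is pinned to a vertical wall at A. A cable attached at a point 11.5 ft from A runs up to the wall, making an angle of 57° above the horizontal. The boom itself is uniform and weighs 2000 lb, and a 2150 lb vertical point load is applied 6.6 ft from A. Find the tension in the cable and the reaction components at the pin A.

T = 2861 lb, A_x = 1558 lb, A_y = 1751 lb

ΣM about A: T·sin57°·11.5 − 2000·6.7 − 2150·6.6 = 0 → T = 27590/(11.5·0.838671) = 2860.63 ≈ 2861 lb.
ΣF_x = 0: A_x − T·cos57° = 0 → A_x = 2860.63 × 0.544639 = 1558 lb.
ΣF_y = 0: A_y + T·sin57° − 2000 − 2150 = 0 → A_y = 4150 − 2860.63 × 0.838671 = 1751 lb.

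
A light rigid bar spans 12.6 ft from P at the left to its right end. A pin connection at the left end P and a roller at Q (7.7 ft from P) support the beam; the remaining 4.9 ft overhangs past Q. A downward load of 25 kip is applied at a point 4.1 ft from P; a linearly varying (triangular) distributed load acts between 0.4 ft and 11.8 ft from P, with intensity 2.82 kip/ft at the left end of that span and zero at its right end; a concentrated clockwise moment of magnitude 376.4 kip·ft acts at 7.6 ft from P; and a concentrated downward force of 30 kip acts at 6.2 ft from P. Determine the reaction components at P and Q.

P_x = 0, P_y = -24.04 kip, Q_y = 95.12 kip

Resultant of the triangular load: ½ × 2.82 × 11.4 = 16.074 kip, acting at 4.2 ft from P (one-third of the span from the peak).
Taking moments about P: Q_y·7.7 − 25·4.1 − (½·2.82·11.4)·4.2 − 376.4 − 30·6.2 = 0 → Q_y = 732.4108/7.7 = 95.1183 ≈ 95.12 kip.
ΣF_y = 0: P_y + 95.1183 − 25 − ½·2.82·11.4 − 30 = 0 → P_y = -24.04 kip.
ΣF_x = 0: no horizontal applied forces, so P_x = 0.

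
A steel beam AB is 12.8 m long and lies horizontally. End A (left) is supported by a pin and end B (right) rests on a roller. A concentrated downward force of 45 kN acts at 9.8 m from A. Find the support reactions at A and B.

Moments about A: B_y·12.8 − 45·9.8 = 0 → B_y = 441/12.8 = 34.4531 ≈ 34.45 kN.
ΣF_y = 0: A_y + 34.4531 − 45 = 0 → A_y = 10.55 kN.
ΣF_x = 0: no horizontal applied forces, so A_x = 0.

A_x = 0, A_y = 10.55 kN, B_y = 34.45 kN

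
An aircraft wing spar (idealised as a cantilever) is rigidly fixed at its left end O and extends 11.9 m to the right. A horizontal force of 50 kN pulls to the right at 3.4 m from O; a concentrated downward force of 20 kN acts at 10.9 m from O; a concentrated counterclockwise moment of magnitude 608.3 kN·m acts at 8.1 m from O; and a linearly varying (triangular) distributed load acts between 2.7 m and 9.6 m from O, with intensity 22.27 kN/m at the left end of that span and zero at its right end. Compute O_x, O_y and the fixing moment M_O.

Resultant of the triangular load: ½ × 22.27 × 6.9 = 76.8315 kN, acting at 5 m from O (one-third of the span from the peak).
ΣF_x = 0: O_x + 50 = 0 → O_x = -50.00 kN.
ΣF_y = 0: O_y − 20 − ½·22.27·6.9 = 0 → O_y = 96.83 kN.
ΣM about O: M_O − 20·10.9 + 608.3 − (½·22.27·6.9)·5 = 0 → M_O = -6.142 kN·m.

O_x = -50.00 kN, O_y = 96.83 kN, M_O = -6.142 kN·m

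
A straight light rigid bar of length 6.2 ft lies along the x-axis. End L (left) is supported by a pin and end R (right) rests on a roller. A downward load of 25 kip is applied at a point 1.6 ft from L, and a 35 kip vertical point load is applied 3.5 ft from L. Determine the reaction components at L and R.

Taking moments about L: R_y·6.2 − 25·1.6 − 35·3.5 = 0 → R_y = 162.5/6.2 = 26.2097 ≈ 26.21 kip.
ΣF_y = 0: L_y + 26.2097 − 25 − 35 = 0 → L_y = 33.79 kip.
ΣF_x = 0: no horizontal applied forces, so L_x = 0.

L_x = 0, L_y = 33.79 kip, R_y = 26.21 kip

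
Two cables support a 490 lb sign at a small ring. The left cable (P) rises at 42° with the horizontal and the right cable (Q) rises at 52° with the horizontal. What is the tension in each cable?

T_P = 302.4 lb, T_Q = 365.0 lb

ΣF_x = 0: −T_P·cos42° + T_Q·cos52° = 0 → T_Q = 1.20707·T_P.
ΣF_y = 0: T_P·sin42° + T_Q·sin52° = 490.
Substitute: T_P·(0.669131 + 1.20707·0.788011) = 490 → T_P = 302.41 ≈ 302.4 lb.
Then T_Q = 1.20707 × 302.41 = 365.0 lb.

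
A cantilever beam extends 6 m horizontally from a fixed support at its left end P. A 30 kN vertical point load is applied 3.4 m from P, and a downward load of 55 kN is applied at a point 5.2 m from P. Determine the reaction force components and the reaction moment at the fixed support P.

P_x = 0, P_y = 85.00 kN, M_P = 388.0 kN·m

ΣF_x = 0: P_x = 0.
ΣF_y = 0: P_y − 30 − 55 = 0 → P_y = 85.00 kN.
ΣM about P: M_P − 30·3.4 − 55·5.2 = 0 → M_P = 388.0 kN·m.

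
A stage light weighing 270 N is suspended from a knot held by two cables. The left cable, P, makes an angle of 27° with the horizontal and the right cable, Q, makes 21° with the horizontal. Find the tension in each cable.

ΣF_x = 0: −T_P·cos27° + T_Q·cos21° = 0 → T_Q = 0.954397·T_P.
ΣF_y = 0: T_P·sin27° + T_Q·sin21° = 270.
Substitute: T_P·(0.45399 + 0.954397·0.358368) = 270 → T_P = 339.189 ≈ 339.2 N.
Then T_Q = 0.954397 × 339.189 = 323.7 N.

T_P = 339.2 N, T_Q = 323.7 N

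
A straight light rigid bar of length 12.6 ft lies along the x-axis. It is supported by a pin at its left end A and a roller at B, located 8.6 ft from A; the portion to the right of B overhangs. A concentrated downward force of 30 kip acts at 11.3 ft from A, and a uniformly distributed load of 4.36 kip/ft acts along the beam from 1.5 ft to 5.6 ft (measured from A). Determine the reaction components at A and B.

Resultant of the distributed load: 4.36 × 4.1 = 17.876 kip at 3.55 ft from A.
ΣM about A: B_y·8.6 − 30·11.3 − (4.36·4.1)·3.55 = 0 → B_y = 402.4598/8.6 = 46.7977 ≈ 46.80 kip.
ΣF_y = 0: A_y + 46.7977 − 30 − 4.36·4.1 = 0 → A_y = 1.078 kip.
ΣF_x = 0: no horizontal applied forces, so A_x = 0.

A_x = 0, A_y = 1.078 kip, B_y = 46.80 kip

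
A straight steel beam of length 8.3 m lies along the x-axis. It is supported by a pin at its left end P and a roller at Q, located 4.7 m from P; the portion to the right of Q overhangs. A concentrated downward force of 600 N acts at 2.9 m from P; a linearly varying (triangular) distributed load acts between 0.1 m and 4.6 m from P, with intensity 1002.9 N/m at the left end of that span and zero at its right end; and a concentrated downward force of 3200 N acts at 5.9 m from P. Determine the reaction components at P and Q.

P_x = 0, P_y = 901.1 N, Q_y = 5155 N

Resultant of the triangular load: ½ × 1002.9 × 4.5 = 2256.525 N, acting at 1.6 m from P (one-third of the span from the peak).
Taking moments about P: Q_y·4.7 − 600·2.9 − (½·1002.9·4.5)·1.6 − 3200·5.9 = 0 → Q_y = 24230.44/4.7 = 5155.41 ≈ 5155 N.
ΣF_y = 0: P_y + 5155.41 − 600 − ½·1002.9·4.5 − 3200 = 0 → P_y = 901.1 N.
ΣF_x = 0: no horizontal applied forces, so P_x = 0.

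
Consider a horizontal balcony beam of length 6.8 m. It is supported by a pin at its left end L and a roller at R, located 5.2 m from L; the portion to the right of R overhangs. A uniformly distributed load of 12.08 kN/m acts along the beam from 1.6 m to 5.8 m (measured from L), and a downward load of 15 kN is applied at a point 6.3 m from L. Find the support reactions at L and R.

L_x = 0, L_y = 11.46 kN, R_y = 54.27 kN

Resultant of the distributed load: 12.08 × 4.2 = 50.736 kN at 3.7 m from L.
Moments about L: R_y·5.2 − (12.08·4.2)·3.7 − 15·6.3 = 0 → R_y = 282.2232/5.2 = 54.2737 ≈ 54.27 kN.
ΣF_y = 0: L_y + 54.2737 − 12.08·4.2 − 15 = 0 → L_y = 11.46 kN.
ΣF_x = 0: no horizontal applied forces, so L_x = 0.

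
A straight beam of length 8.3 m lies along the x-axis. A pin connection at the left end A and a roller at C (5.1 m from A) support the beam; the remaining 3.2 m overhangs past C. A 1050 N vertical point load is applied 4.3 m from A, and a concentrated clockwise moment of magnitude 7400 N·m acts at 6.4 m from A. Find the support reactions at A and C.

A_x = 0, A_y = -1286 N, C_y = 2336 N

Moments about A: C_y·5.1 − 1050·4.3 − 7400 = 0 → C_y = 11915/5.1 = 2336.27 ≈ 2336 N.
ΣF_y = 0: A_y + 2336.27 − 1050 = 0 → A_y = -1286 N.
ΣF_x = 0: no horizontal applied forces, so A_x = 0.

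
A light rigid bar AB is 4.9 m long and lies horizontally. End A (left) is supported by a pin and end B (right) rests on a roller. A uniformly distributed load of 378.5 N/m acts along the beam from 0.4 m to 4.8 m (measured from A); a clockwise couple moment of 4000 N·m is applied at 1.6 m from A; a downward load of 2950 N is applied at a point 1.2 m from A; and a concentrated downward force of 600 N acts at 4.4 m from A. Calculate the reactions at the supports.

A_x = 0, A_y = 2254 N, B_y = 2961 N

Resultant of the distributed load: 378.5 × 4.4 = 1665.4 N at 2.6 m from A.
ΣM about A: B_y·4.9 − (378.5·4.4)·2.6 − 4000 − 2950·1.2 − 600·4.4 = 0 → B_y = 14510.04/4.9 = 2961.23 ≈ 2961 N.
ΣF_y = 0: A_y + 2961.23 − 378.5·4.4 − 2950 − 600 = 0 → A_y = 2254 N.
ΣF_x = 0: no horizontal applied forces, so A_x = 0.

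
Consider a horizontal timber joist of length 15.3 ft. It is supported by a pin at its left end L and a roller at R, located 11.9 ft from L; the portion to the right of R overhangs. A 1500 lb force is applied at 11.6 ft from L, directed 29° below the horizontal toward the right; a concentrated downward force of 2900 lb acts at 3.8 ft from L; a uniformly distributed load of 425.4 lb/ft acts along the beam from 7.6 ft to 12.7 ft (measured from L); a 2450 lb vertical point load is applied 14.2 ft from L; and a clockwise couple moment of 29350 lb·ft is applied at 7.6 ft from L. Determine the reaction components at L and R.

Resultant of the distributed load: 425.4 × 5.1 = 2169.54 lb at 10.15 ft from L.
Taking moments about L: R_y·11.9 − 1500·sin29°·11.6 − 2900·3.8 − (425.4·5.1)·10.15 − 2450·14.2 − 29350 = 0 → R_y = 105617/11.9 = 8875.38 ≈ 8875 lb.
ΣF_y = 0: L_y + 8875.38 − 1500·sin29° − 2900 − 425.4·5.1 − 2450 = 0 → L_y = -628.6 lb.
ΣF_x = 0: L_x + 1500·cos29° = 0 → L_x = -1312 lb.

L_x = -1312 lb, L_y = -628.6 lb, R_y = 8875 lb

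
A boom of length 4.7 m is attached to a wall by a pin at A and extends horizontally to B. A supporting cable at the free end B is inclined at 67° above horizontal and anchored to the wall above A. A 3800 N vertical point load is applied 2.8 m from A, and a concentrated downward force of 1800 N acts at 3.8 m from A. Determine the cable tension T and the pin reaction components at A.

T = 4040 N, A_x = 1579 N, A_y = 1881 N

ΣM about A: T·sin67°·4.7 − 3800·2.8 − 1800·3.8 = 0 → T = 17480/(4.7·0.920505) = 4040.34 ≈ 4040 N.
ΣF_x = 0: A_x − T·cos67° = 0 → A_x = 4040.34 × 0.390731 = 1579 N.
ΣF_y = 0: A_y + T·sin67° − 3800 − 1800 = 0 → A_y = 5600 − 4040.34 × 0.920505 = 1881 N.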